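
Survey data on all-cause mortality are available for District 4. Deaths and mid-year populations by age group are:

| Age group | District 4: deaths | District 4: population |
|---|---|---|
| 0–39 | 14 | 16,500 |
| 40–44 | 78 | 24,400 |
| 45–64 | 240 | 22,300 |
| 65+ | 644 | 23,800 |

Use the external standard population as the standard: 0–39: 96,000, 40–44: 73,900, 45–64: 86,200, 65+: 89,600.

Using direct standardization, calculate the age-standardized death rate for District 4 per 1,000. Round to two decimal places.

Age-specific rates per 1,000 for District 4: 0.848, 3.197, 10.762, 27.059.
Standard total = 345,700; weights = 0.2777, 0.2138, 0.2493, 0.2592.
Standardized rate: 0.2777×0.848 + 0.2138×3.197 + 0.2493×10.762 + 0.2592×27.059 = 10.6158 per 1,000.

10.62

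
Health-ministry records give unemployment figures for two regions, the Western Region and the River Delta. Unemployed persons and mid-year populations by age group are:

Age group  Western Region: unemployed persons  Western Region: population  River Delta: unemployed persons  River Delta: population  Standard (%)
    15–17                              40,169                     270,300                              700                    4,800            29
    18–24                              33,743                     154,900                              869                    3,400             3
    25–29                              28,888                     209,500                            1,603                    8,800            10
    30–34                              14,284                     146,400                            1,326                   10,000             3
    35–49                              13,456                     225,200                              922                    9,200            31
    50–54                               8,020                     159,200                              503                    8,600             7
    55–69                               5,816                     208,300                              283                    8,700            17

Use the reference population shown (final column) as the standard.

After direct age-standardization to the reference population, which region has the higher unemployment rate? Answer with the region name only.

Age-specific rates per 1,000 for the Western Region: 148.609, 217.837, 137.890, 97.568, 59.751, 50.377, 27.921.
For the River Delta: 145.833, 255.588, 182.159, 132.600, 100.217, 58.488, 32.529.
Standard weights: 0.29, 0.03, 0.10, 0.03, 0.31, 0.07, 0.17.
The Western Region: 0.2900×148.609 + 0.0300×217.837 + 0.1000×137.890 + 0.0300×97.568 + 0.3100×59.751 + 0.0700×50.377 + 0.1700×27.921 = 93.1437 per 1,000.
The River Delta: 0.2900×145.833 + 0.0300×255.588 + 0.1000×182.159 + 0.0300×132.600 + 0.3100×100.217 + 0.0700×58.488 + 0.1700×32.529 = 112.8447 per 1,000.

River Delta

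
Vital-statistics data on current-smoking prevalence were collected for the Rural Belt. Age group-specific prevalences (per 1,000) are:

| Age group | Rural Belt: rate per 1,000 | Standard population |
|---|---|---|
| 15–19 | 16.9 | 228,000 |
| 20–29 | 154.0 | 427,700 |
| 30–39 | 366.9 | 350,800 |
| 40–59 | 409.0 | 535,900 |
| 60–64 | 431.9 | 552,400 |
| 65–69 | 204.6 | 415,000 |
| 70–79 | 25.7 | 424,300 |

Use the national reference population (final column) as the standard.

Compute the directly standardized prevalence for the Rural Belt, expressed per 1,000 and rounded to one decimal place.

Standard total = 2,934,100; weights = 0.0777, 0.1458, 0.1196, 0.1826, 0.1883, 0.1414, 0.1446.
Standardized rate: 0.0777×16.9 + 0.1458×154.0 + 0.1196×366.9 + 0.1826×409.0 + 0.1883×431.9 + 0.1414×204.6 + 0.1446×25.7 = 256.2986 per 1,000.

256.3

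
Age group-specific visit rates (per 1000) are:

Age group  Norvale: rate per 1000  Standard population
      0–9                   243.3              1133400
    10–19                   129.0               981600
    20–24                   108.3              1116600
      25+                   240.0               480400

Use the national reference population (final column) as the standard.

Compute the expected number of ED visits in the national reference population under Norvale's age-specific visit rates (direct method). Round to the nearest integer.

638606

Expected ED visits = Σ (standard pop × age-specific rate ÷ 1000)
= 1133400×243.3/1000 + 981600×129.0/1000 + 1116600×108.3/1000 + 480400×240.0/1000
= 275756.22 + 126626.40 + 120927.78 + 115296.00 = 638606.40.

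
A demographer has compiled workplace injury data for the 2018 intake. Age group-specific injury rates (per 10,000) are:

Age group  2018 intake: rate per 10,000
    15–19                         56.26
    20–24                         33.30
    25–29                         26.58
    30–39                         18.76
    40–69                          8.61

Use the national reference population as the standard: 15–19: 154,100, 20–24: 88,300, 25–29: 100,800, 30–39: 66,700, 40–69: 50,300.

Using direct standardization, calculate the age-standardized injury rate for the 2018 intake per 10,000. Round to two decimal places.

34.71

Standard total = 460,200; weights = 0.3349, 0.1919, 0.2190, 0.1449, 0.1093.
Standardized rate: 0.3349×56.26 + 0.1919×33.30 + 0.2190×26.58 + 0.1449×18.76 + 0.1093×8.61 = 34.7103 per 10,000.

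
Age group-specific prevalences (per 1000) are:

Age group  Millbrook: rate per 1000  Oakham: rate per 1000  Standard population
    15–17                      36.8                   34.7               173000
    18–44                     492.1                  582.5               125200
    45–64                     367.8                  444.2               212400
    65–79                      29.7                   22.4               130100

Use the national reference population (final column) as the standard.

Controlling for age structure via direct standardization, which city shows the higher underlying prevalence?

Oakham

Standard total = 640700; weights = 0.2700, 0.1954, 0.3315, 0.2031.
Millbrook: 0.2700×36.8 + 0.1954×492.1 + 0.3315×367.8 + 0.2031×29.7 = 234.0596 per 1000.
Oakham: 0.2700×34.7 + 0.1954×582.5 + 0.3315×444.2 + 0.2031×22.4 = 275.0030 per 1000.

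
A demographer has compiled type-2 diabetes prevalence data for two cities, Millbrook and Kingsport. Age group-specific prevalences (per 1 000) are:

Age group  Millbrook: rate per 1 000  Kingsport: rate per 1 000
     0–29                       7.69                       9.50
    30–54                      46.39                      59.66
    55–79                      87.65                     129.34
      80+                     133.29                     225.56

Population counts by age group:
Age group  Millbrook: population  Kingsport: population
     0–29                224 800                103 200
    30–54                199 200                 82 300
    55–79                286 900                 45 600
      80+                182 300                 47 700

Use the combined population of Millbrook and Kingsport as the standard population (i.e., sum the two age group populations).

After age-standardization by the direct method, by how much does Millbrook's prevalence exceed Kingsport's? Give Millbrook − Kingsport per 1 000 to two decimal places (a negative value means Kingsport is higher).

-33.63

Combined standard total = 1 172 000; weights = 0.2799, 0.2402, 0.2837, 0.1962.
Millbrook: 0.2799×7.69 + 0.2402×46.39 + 0.2837×87.65 + 0.1962×133.29 = 64.3186 per 1 000.
Kingsport: 0.2799×9.50 + 0.2402×59.66 + 0.2837×129.34 + 0.1962×225.56 = 97.9476 per 1 000.
Difference = 64.3186 − 97.9476 = -33.6290.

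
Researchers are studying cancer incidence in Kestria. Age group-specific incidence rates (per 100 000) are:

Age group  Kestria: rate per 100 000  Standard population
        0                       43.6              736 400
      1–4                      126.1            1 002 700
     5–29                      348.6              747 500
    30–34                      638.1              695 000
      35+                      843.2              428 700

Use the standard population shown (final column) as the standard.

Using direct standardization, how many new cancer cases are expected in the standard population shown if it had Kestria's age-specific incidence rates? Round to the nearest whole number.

Expected new cancer cases = Σ (standard pop × age-specific rate ÷ 100 000)
= 736 400×43.6/100 000 + 1 002 700×126.1/100 000 + 747 500×348.6/100 000 + 695 000×638.1/100 000 + 428 700×843.2/100 000
= 321.07 + 1264.40 + 2605.79 + 4434.80 + 3614.80 = 12240.85.

12241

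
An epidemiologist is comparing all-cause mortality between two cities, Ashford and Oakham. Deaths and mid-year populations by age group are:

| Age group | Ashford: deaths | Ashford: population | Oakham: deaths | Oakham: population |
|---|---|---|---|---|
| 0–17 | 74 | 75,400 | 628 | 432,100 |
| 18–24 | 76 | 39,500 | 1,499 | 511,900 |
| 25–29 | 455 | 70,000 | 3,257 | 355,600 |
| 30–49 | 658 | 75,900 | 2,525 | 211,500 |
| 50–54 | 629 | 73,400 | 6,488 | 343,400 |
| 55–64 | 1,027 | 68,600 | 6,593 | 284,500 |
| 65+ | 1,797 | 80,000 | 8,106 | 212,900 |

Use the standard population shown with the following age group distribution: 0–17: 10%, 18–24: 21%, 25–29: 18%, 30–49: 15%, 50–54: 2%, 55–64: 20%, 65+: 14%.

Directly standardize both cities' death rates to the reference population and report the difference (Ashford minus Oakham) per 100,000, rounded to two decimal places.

Age-specific rates per 100,000 for Ashford: 98.14, 192.41, 650.00, 866.93, 856.95, 1497.08, 2246.25.
For Oakham: 145.34, 292.83, 915.92, 1193.85, 1889.34, 2317.40, 3807.42.
Standard weights: 0.10, 0.21, 0.18, 0.15, 0.02, 0.20, 0.14.
Ashford: 0.1000×98.14 + 0.2100×192.41 + 0.1800×650.00 + 0.1500×866.93 + 0.0200×856.95 + 0.2000×1497.08 + 0.1400×2246.25 = 928.2898 per 100,000.
Oakham: 0.1000×145.34 + 0.2100×292.83 + 0.1800×915.92 + 0.1500×1193.85 + 0.0200×1889.34 + 0.2000×2317.40 + 0.1400×3807.42 = 1454.2767 per 100,000.
Difference = 928.2898 − 1454.2767 = -525.9870.

-525.99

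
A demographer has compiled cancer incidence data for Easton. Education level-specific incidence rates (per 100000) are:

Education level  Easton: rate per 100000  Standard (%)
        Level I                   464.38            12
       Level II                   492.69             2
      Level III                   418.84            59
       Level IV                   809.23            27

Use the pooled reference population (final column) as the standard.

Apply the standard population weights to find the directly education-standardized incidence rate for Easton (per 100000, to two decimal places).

Standard weights: 0.12, 0.02, 0.59, 0.27.
Standardized rate: 0.1200×464.38 + 0.0200×492.69 + 0.5900×418.84 + 0.2700×809.23 = 531.1871 per 100000.

531.19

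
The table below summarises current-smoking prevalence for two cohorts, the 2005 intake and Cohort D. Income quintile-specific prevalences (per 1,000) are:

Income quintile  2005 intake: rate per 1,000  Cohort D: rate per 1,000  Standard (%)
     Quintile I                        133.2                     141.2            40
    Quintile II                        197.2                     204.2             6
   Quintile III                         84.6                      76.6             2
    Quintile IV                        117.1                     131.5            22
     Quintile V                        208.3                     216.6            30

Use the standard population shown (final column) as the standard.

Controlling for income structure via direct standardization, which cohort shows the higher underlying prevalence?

Standard weights: 0.40, 0.06, 0.02, 0.22, 0.30.
The 2005 intake: 0.4000×133.2 + 0.0600×197.2 + 0.0200×84.6 + 0.2200×117.1 + 0.3000×208.3 = 155.0560 per 1,000.
Cohort D: 0.4000×141.2 + 0.0600×204.2 + 0.0200×76.6 + 0.2200×131.5 + 0.3000×216.6 = 164.1740 per 1,000.

Cohort D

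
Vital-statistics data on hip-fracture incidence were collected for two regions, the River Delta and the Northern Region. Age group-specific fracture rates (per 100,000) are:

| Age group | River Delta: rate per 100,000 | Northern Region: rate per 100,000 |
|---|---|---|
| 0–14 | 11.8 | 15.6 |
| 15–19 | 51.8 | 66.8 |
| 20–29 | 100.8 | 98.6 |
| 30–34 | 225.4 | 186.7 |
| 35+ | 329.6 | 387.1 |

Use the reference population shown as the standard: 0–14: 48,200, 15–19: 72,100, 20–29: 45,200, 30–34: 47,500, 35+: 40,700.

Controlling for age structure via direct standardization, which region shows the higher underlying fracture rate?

Northern Region

Standard total = 253,700; weights = 0.1900, 0.2842, 0.1782, 0.1872, 0.1604.
The River Delta: 0.1900×11.8 + 0.2842×51.8 + 0.1782×100.8 + 0.1872×225.4 + 0.1604×329.6 = 129.9997 per 100,000.
The Northern Region: 0.1900×15.6 + 0.2842×66.8 + 0.1782×98.6 + 0.1872×186.7 + 0.1604×387.1 = 136.5713 per 100,000.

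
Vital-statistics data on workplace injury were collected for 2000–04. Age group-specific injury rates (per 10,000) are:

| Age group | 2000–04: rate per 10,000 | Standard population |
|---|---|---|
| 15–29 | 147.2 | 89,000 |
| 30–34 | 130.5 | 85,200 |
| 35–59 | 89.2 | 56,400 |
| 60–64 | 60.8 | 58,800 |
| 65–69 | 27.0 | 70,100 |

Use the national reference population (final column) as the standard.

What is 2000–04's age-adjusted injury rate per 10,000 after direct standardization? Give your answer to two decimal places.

Standard total = 359,500; weights = 0.2476, 0.2370, 0.1569, 0.1636, 0.1950.
Standardized rate: 0.2476×147.2 + 0.2370×130.5 + 0.1569×89.2 + 0.1636×60.8 + 0.1950×27.0 = 96.5731 per 10,000.

96.57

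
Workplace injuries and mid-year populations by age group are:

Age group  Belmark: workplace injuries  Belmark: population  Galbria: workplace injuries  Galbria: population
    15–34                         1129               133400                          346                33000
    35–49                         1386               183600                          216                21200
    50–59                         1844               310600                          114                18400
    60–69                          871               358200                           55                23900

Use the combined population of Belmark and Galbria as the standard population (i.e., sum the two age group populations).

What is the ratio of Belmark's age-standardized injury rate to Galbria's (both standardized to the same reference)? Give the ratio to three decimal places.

0.865

Age-specific rates per 10000 for Belmark: 84.63, 75.49, 59.37, 24.32.
For Galbria: 104.85, 101.89, 61.96, 23.01.
Combined standard total = 1082300; weights = 0.1537, 0.1892, 0.3040, 0.3530.
Belmark: 0.1537×84.63 + 0.1892×75.49 + 0.3040×59.37 + 0.3530×24.32 = 53.9285 per 10000.
Galbria: 0.1537×104.85 + 0.1892×101.89 + 0.3040×61.96 + 0.3530×23.01 = 62.3579 per 10000.
Ratio = 53.9285 ÷ 62.3579 = 0.86482.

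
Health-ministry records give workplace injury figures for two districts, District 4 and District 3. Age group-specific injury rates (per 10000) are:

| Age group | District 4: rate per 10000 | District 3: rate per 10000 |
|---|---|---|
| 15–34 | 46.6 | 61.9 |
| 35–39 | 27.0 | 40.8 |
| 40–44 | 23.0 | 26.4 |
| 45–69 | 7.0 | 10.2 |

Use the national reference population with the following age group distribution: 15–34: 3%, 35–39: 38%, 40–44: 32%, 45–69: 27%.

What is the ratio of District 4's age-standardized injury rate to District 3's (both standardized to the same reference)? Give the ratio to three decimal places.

0.732

Standard weights: 0.03, 0.38, 0.32, 0.27.
District 4: 0.0300×46.6 + 0.3800×27.0 + 0.3200×23.0 + 0.2700×7.0 = 20.9080 per 10000.
District 3: 0.0300×61.9 + 0.3800×40.8 + 0.3200×26.4 + 0.2700×10.2 = 28.5630 per 10000.
Ratio = 20.9080 ÷ 28.5630 = 0.73200.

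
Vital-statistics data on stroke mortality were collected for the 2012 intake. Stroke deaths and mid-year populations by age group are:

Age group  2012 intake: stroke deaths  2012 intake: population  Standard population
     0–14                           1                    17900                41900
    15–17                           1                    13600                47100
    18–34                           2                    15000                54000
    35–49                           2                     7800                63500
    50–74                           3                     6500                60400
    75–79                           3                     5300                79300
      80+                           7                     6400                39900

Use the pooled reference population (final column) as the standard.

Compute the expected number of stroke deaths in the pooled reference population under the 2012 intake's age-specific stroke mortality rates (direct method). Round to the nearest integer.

Age-specific rates per 100000 for the 2012 intake: 5.59, 7.35, 13.33, 25.64, 46.15, 56.60, 109.38.
Expected stroke deaths = Σ (standard pop × age-specific rate ÷ 100000)
= 41900×5.59/100000 + 47100×7.35/100000 + 54000×13.33/100000 + 63500×25.64/100000 + 60400×46.15/100000 + 79300×56.60/100000 + 39900×109.38/100000
= 2.34 + 3.46 + 7.20 + 16.28 + 27.88 + 44.89 + 43.64 = 145.69.

146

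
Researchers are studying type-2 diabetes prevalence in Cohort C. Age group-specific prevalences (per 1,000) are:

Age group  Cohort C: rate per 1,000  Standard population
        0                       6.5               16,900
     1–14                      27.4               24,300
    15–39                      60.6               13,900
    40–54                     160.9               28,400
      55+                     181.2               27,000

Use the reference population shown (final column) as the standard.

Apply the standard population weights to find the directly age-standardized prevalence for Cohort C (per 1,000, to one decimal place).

100.3

Standard total = 110,500; weights = 0.1529, 0.2199, 0.1258, 0.2570, 0.2443.
Standardized rate: 0.1529×6.5 + 0.2199×27.4 + 0.1258×60.6 + 0.2570×160.9 + 0.2443×181.2 = 100.2712 per 1,000.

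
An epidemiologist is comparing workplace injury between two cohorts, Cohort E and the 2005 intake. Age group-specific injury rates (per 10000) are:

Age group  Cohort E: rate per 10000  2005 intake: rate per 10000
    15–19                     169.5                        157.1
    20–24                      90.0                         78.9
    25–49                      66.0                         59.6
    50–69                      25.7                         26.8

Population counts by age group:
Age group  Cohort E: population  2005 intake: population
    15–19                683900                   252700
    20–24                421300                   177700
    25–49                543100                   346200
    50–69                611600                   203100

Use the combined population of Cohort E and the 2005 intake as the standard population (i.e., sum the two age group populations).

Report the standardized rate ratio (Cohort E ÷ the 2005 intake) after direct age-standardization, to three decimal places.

Combined standard total = 3239600; weights = 0.2891, 0.1849, 0.2745, 0.2515.
Cohort E: 0.2891×169.5 + 0.1849×90.0 + 0.2745×66.0 + 0.2515×25.7 = 90.2257 per 10000.
The 2005 intake: 0.2891×157.1 + 0.1849×78.9 + 0.2745×59.6 + 0.2515×26.8 = 83.1082 per 10000.
Ratio = 90.2257 ÷ 83.1082 = 1.08564.

1.086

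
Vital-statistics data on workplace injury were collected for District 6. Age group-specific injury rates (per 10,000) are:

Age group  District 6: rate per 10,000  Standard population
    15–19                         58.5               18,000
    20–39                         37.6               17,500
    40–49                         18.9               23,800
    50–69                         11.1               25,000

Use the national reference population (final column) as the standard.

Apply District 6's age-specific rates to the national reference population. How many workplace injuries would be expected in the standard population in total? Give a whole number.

Expected workplace injuries = Σ (standard pop × age-specific rate ÷ 10,000)
= 18,000×58.5/10,000 + 17,500×37.6/10,000 + 23,800×18.9/10,000 + 25,000×11.1/10,000
= 105.30 + 65.80 + 44.98 + 27.75 = 243.83.

244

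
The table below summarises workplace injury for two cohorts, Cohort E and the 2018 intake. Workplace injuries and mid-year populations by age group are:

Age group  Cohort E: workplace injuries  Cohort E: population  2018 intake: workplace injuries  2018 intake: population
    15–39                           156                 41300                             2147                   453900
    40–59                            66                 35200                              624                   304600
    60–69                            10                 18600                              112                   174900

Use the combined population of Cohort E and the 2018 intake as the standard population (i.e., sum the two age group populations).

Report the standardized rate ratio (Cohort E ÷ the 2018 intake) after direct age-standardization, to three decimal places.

Age-specific rates per 10000 for Cohort E: 37.77, 18.75, 5.38.
For the 2018 intake: 47.30, 20.49, 6.40.
Combined standard total = 1028500; weights = 0.4815, 0.3304, 0.1881.
Cohort E: 0.4815×37.77 + 0.3304×18.75 + 0.1881×5.38 = 25.3928 per 10000.
The 2018 intake: 0.4815×47.30 + 0.3304×20.49 + 0.1881×6.40 = 30.7474 per 10000.
Ratio = 25.3928 ÷ 30.7474 = 0.82585.

0.826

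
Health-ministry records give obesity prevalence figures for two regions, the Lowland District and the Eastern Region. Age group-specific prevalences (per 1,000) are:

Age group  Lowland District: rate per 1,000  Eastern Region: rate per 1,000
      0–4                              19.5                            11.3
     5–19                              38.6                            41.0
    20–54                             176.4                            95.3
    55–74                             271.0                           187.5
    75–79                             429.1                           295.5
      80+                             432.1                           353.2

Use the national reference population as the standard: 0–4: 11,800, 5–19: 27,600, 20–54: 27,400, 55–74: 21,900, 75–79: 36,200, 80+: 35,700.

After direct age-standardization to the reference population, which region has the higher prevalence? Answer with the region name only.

Lowland District

Standard total = 160,600; weights = 0.0735, 0.1719, 0.1706, 0.1364, 0.2254, 0.2223.
The Lowland District: 0.0735×19.5 + 0.1719×38.6 + 0.1706×176.4 + 0.1364×271.0 + 0.2254×429.1 + 0.2223×432.1 = 267.8899 per 1,000.
The Eastern Region: 0.0735×11.3 + 0.1719×41.0 + 0.1706×95.3 + 0.1364×187.5 + 0.2254×295.5 + 0.2223×353.2 = 194.8241 per 1,000.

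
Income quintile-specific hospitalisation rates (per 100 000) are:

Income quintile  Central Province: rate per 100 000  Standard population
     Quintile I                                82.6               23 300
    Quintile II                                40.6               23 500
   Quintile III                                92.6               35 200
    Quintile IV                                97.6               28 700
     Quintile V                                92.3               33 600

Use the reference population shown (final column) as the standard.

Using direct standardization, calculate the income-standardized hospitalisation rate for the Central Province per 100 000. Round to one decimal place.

83.4

Standard total = 144 300; weights = 0.1615, 0.1629, 0.2439, 0.1989, 0.2328.
Standardized rate: 0.1615×82.6 + 0.1629×40.6 + 0.2439×92.6 + 0.1989×97.6 + 0.2328×92.3 = 83.4414 per 100 000.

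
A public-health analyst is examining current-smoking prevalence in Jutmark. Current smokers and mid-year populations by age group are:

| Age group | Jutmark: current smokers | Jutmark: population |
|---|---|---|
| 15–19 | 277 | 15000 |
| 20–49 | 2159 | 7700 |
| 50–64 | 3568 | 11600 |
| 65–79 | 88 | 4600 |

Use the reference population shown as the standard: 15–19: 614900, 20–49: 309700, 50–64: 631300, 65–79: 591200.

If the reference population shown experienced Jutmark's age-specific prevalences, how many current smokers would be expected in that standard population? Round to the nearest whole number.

Age-specific rates per 1000 for Jutmark: 18.467, 280.390, 307.586, 19.130.
Expected current smokers = Σ (standard pop × age-specific rate ÷ 1000)
= 614900×18.467/1000 + 309700×280.390/1000 + 631300×307.586/1000 + 591200×19.130/1000
= 11355.15 + 86836.66 + 194179.17 + 11309.91 = 303680.90.

303681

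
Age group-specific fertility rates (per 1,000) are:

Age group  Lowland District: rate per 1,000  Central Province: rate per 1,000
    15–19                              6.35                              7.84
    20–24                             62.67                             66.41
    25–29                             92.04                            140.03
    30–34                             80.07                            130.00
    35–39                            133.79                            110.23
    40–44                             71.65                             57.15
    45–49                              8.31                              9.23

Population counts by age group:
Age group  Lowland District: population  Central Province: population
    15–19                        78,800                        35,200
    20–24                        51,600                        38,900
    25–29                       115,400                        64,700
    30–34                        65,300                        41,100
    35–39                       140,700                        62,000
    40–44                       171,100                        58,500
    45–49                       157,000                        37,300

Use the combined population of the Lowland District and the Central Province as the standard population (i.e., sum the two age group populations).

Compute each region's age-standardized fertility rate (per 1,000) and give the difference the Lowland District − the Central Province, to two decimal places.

-5.85

Combined standard total = 1,117,600; weights = 0.1020, 0.0810, 0.1611, 0.0952, 0.1814, 0.2054, 0.1739.
The Lowland District: 0.1020×6.35 + 0.0810×62.67 + 0.1611×92.04 + 0.0952×80.07 + 0.1814×133.79 + 0.2054×71.65 + 0.1739×8.31 = 68.6078 per 1,000.
The Central Province: 0.1020×7.84 + 0.0810×66.41 + 0.1611×140.03 + 0.0952×130.00 + 0.1814×110.23 + 0.2054×57.15 + 0.1739×9.23 = 74.4577 per 1,000.
Difference = 68.6078 − 74.4577 = -5.8499.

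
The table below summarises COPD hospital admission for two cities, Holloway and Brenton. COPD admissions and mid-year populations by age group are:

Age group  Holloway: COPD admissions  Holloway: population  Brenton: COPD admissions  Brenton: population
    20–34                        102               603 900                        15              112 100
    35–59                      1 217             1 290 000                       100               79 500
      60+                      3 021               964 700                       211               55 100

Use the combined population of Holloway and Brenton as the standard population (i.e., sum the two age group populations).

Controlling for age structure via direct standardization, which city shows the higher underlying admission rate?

Brenton

Age-specific rates per 10 000 for Holloway: 1.69, 9.43, 31.32.
For Brenton: 1.34, 12.58, 38.29.
Combined standard total = 3 105 300; weights = 0.2306, 0.4410, 0.3284.
Holloway: 0.2306×1.69 + 0.4410×9.43 + 0.3284×31.32 = 14.8343 per 10 000.
Brenton: 0.2306×1.34 + 0.4410×12.58 + 0.3284×38.29 = 18.4319 per 10 000.
The crude rates (15.18 vs 13.21) would put Holloway higher, but that reflects its age composition; once standardized to a common age structure, Brenton has the higher underlying rate.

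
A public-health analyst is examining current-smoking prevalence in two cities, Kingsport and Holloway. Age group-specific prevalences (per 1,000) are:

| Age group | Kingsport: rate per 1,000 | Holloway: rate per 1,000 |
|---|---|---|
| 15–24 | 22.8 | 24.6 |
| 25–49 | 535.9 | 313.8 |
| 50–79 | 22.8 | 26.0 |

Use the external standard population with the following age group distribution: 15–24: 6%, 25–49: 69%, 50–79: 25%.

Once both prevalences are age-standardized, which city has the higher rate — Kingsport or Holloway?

Kingsport

Standard weights: 0.06, 0.69, 0.25.
Kingsport: 0.0600×22.8 + 0.6900×535.9 + 0.2500×22.8 = 376.8390 per 1,000.
Holloway: 0.0600×24.6 + 0.6900×313.8 + 0.2500×26.0 = 224.4980 per 1,000.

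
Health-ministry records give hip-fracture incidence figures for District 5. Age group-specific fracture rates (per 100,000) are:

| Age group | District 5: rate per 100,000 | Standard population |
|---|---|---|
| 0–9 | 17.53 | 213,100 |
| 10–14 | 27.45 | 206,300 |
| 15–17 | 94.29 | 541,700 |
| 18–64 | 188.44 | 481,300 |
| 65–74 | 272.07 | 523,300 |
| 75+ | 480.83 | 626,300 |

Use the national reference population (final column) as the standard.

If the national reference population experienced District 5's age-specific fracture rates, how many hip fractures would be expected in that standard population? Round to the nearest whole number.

Expected hip fractures = Σ (standard pop × age-specific rate ÷ 100,000)
= 213,100×17.53/100,000 + 206,300×27.45/100,000 + 541,700×94.29/100,000 + 481,300×188.44/100,000 + 523,300×272.07/100,000 + 626,300×480.83/100,000
= 37.36 + 56.63 + 510.77 + 906.96 + 1423.74 + 3011.44 = 5946.90.

5947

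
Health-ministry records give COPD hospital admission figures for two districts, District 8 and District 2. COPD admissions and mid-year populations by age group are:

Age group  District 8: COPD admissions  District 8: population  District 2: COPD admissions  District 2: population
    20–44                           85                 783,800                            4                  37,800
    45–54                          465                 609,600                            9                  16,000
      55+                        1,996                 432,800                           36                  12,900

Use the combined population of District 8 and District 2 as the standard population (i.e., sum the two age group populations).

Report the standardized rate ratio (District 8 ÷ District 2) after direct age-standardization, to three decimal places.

1.558

Age-specific rates per 10,000 for District 8: 1.08, 7.63, 46.12.
For District 2: 1.06, 5.62, 27.91.
Combined standard total = 1,892,900; weights = 0.4340, 0.3305, 0.2355.
District 8: 0.4340×1.08 + 0.3305×7.63 + 0.2355×46.12 = 13.8507 per 10,000.
District 2: 0.4340×1.06 + 0.3305×5.62 + 0.2355×27.91 = 8.8893 per 10,000.
Ratio = 13.8507 ÷ 8.8893 = 1.55813.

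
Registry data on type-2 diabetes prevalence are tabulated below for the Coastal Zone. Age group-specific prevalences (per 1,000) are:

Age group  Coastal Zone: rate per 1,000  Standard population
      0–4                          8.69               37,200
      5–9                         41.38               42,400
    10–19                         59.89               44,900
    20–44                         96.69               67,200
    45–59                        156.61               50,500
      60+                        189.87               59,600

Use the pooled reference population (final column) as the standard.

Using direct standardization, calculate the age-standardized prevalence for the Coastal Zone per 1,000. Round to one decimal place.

101.0

Standard total = 301,800; weights = 0.1233, 0.1405, 0.1488, 0.2227, 0.1673, 0.1975.
Standardized rate: 0.1233×8.69 + 0.1405×41.38 + 0.1488×59.89 + 0.2227×96.69 + 0.1673×156.61 + 0.1975×189.87 = 101.0254 per 1,000.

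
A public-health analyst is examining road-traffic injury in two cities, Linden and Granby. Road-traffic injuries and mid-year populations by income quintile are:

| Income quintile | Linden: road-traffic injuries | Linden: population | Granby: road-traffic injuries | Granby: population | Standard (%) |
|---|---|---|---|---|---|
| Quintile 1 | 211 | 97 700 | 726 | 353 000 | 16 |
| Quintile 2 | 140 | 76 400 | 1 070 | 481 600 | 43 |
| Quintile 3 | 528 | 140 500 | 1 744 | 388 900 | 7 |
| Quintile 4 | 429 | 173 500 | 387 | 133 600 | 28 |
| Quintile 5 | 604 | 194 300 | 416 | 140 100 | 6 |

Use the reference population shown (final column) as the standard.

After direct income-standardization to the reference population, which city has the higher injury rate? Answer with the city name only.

Granby

Income-specific rates per 100 000 for Linden: 215.97, 183.25, 375.80, 247.26, 310.86.
For Granby: 205.67, 222.18, 448.44, 289.67, 296.93.
Standard weights: 0.16, 0.43, 0.07, 0.28, 0.06.
Linden: 0.1600×215.97 + 0.4300×183.25 + 0.0700×375.80 + 0.2800×247.26 + 0.0600×310.86 = 227.5416 per 100 000.
Granby: 0.1600×205.67 + 0.4300×222.18 + 0.0700×448.44 + 0.2800×289.67 + 0.0600×296.93 = 258.7570 per 100 000.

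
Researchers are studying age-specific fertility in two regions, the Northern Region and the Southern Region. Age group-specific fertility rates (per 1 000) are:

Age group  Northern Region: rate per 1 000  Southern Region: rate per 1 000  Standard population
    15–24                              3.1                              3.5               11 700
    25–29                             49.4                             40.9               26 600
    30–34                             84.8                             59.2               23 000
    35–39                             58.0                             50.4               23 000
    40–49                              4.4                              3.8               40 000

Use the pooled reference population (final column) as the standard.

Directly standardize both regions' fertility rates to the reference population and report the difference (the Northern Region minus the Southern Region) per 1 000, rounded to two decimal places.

Standard total = 124 300; weights = 0.0941, 0.2140, 0.1850, 0.1850, 0.3218.
The Northern Region: 0.0941×3.1 + 0.2140×49.4 + 0.1850×84.8 + 0.1850×58.0 + 0.3218×4.4 = 38.7024 per 1 000.
The Southern Region: 0.0941×3.5 + 0.2140×40.9 + 0.1850×59.2 + 0.1850×50.4 + 0.3218×3.8 = 30.5848 per 1 000.
Difference = 38.7024 − 30.5848 = 8.1176.

8.12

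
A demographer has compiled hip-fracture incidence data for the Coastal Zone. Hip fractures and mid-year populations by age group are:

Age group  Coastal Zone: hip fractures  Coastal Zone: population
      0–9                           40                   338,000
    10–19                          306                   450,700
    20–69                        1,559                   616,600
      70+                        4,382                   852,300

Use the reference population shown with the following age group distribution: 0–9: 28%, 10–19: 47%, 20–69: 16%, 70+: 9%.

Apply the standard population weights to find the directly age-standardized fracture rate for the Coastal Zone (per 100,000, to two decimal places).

Age-specific rates per 100,000 for the Coastal Zone: 11.83, 67.89, 252.84, 514.14.
Standard weights: 0.28, 0.47, 0.16, 0.09.
Standardized rate: 0.2800×11.83 + 0.4700×67.89 + 0.1600×252.84 + 0.0900×514.14 = 121.9505 per 100,000.

121.95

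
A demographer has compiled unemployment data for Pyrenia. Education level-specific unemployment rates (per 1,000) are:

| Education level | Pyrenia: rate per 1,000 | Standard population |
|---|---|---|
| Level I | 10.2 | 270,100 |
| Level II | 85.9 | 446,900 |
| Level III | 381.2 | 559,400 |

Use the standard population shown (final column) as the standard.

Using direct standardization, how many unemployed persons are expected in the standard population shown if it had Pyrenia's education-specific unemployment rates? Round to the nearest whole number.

Expected unemployed persons = Σ (standard pop × education-specific rate ÷ 1,000)
= 270,100×10.2/1,000 + 446,900×85.9/1,000 + 559,400×381.2/1,000
= 2755.02 + 38388.71 + 213243.28 = 254387.01.

254387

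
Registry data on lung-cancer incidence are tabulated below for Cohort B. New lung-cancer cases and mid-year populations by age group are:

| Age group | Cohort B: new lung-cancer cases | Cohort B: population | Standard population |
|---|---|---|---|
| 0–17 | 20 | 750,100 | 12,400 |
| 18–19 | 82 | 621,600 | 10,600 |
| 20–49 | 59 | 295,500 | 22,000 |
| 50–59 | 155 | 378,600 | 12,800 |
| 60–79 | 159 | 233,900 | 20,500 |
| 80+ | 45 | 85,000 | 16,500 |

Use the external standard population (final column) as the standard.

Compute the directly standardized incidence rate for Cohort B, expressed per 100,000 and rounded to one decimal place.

Age-specific rates per 100,000 for Cohort B: 2.67, 13.19, 19.97, 40.94, 67.98, 52.94.
Standard total = 94,800; weights = 0.1308, 0.1118, 0.2321, 0.1350, 0.2162, 0.1741.
Standardized rate: 0.1308×2.67 + 0.1118×13.19 + 0.2321×19.97 + 0.1350×40.94 + 0.2162×67.98 + 0.1741×52.94 = 35.8994 per 100,000.

35.9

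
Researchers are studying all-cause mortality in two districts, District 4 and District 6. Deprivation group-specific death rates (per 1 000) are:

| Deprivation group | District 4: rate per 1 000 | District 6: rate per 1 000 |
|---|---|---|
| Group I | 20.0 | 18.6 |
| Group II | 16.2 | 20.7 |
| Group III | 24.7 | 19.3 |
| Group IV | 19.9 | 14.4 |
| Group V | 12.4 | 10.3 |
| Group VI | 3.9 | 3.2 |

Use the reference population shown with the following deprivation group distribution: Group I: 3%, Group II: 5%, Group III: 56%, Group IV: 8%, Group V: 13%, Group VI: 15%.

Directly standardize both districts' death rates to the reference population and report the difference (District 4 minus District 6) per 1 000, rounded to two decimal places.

3.66

Standard weights: 0.03, 0.05, 0.56, 0.08, 0.13, 0.15.
District 4: 0.0300×20.0 + 0.0500×16.2 + 0.5600×24.7 + 0.0800×19.9 + 0.1300×12.4 + 0.1500×3.9 = 19.0310 per 1 000.
District 6: 0.0300×18.6 + 0.0500×20.7 + 0.5600×19.3 + 0.0800×14.4 + 0.1300×10.3 + 0.1500×3.2 = 15.3720 per 1 000.
Difference = 19.0310 − 15.3720 = 3.6590.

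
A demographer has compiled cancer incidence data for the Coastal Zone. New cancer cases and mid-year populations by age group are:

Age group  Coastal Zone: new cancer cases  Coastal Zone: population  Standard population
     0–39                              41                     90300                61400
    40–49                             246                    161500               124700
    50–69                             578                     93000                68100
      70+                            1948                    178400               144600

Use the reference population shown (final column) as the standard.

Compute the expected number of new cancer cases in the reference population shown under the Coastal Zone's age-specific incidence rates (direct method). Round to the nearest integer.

Age-specific rates per 100000 for the Coastal Zone: 45.40, 152.32, 621.51, 1091.93.
Expected new cancer cases = Σ (standard pop × age-specific rate ÷ 100000)
= 61400×45.40/100000 + 124700×152.32/100000 + 68100×621.51/100000 + 144600×1091.93/100000
= 27.88 + 189.95 + 423.25 + 1578.93 = 2220.00.

2220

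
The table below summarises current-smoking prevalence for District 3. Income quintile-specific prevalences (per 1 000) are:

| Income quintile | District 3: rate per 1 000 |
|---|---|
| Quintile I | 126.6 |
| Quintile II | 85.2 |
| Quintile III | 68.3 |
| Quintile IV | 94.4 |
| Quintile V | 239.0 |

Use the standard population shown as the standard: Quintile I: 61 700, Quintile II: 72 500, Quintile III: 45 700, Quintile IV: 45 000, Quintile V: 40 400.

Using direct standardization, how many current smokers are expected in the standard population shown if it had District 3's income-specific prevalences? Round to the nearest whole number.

31013

Expected current smokers = Σ (standard pop × income-specific rate ÷ 1 000)
= 61 700×126.6/1 000 + 72 500×85.2/1 000 + 45 700×68.3/1 000 + 45 000×94.4/1 000 + 40 400×239.0/1 000
= 7811.22 + 6177.00 + 3121.31 + 4248.00 + 9655.60 = 31013.13.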